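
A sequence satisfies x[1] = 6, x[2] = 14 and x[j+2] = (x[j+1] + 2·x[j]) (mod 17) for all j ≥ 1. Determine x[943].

We have x[1] = 6, x[2] = 14, x[3] = 9, x[4] = 3, x[5] = 4, x[6] = 10, x[7] = 1, x[8] = 4, x[9] = 6, x[10] = 14.
The sequence repeats with period 8.
(943 - 1) mod 8 = 6, so x[943] = x[7] = 1.

1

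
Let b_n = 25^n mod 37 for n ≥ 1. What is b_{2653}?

We have b_1 = 25; b_2 = 33; b_3 = 11; b_4 = 16; b_5 = 30; b_6 = 10; b_7 = 28; b_8 = 34; b_9 = 36; b_{10} = 12; b_{11} = 4; b_{12} = 26; b_{13} = 21; b_{14} = 7; b_{15} = 27; b_{16} = 9; b_{17} = 3; b_{18} = 1; b_{19} = 25.
The sequence repeats with period 18.
(2653 - 1) mod 18 = 6, so b_{2653} = b_7 = 28.

28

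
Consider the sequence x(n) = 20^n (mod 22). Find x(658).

14

Listing terms: x(0) = 1; x(1) = 20; x(2) = 4; x(3) = 14; x(4) = 16; x(5) = 12; x(6) = 20.
Since x(6) = x(1) = 20, the sequence is eventually periodic: after a pre-period of length 1 it cycles with period 5.
For n ≥ 1, x(n) depends only on (n - 1) mod 5. (658 - 1) mod 5 = 2, so x(658) = x(3) = 14.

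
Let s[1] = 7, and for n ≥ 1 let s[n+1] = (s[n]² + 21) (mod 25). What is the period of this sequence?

3

We have s[1] = 7, s[2] = 20, s[3] = 21, s[4] = 12, s[5] = 15, s[6] = 21.
Since s[6] = s[3] = 21, the sequence is eventually periodic: after a pre-period of length 2 it cycles with period 3.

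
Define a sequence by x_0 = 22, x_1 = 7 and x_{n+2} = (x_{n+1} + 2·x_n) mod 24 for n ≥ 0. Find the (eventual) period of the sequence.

6

We have x_0 = 22,  x_1 = 7,  x_2 = 3,  x_3 = 17,  x_4 = 23,  x_5 = 9,  x_6 = 7,  x_7 = 1,  x_8 = 15,  x_9 = 17,  x_{10} = 23.
Since (x_9, x_{10}) = (x_3, x_4) = (17, 23) (two consecutive terms determine the rest), the sequence is eventually periodic: after a pre-period of length 3 it cycles with period 6.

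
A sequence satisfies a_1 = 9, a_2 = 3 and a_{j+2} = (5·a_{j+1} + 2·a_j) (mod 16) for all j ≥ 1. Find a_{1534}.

3

Computing terms: a_1 = 9, a_2 = 3, a_3 = 1, a_4 = 11, a_5 = 9, a_6 = 3.
Since (a_5, a_6) = (a_1, a_2) = (9, 3) (two consecutive terms determine the rest), the sequence is periodic with period 4.
So a_{1534} = a_{1 + ((1534-1) mod 4)} = a_2 = 3.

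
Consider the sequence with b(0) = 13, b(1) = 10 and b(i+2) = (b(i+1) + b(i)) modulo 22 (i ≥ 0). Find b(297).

b(0) = 13; b(1) = 10; b(2) = 1; b(3) = 11; b(4) = 12; b(5) = 1; b(6) = 13; b(7) = 14; b(8) = 5; b(9) = 19; b(10) = 2; b(11) = 21; b(12) = 1; b(13) = 0; b(14) = 1; b(15) = 1; b(16) = 2; b(17) = 3; b(18) = 5; b(19) = 8; b(20) = 13; b(21) = 21; b(22) = 12; b(23) = 11; b(24) = 1; b(25) = 12; b(26) = 13; b(27) = 3; b(28) = 16; b(29) = 19; b(30) = 13; b(31) = 10.
The sequence repeats with period 30.
(297 - 0) mod 30 = 27, so b(297) = b(27) = 3.

3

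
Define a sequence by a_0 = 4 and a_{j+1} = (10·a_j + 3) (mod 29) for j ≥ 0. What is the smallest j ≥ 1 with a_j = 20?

25

We have a_0 = 4, a_1 = 14, a_2 = 27, a_3 = 12, a_4 = 7, a_5 = 15, a_6 = 8, a_7 = 25, a_8 = 21, a_9 = 10, a_{10} = 16, a_{11} = 18, a_{12} = 9, a_{13} = 6, a_{14} = 5, a_{15} = 24, a_{16} = 11, a_{17} = 26, a_{18} = 2, a_{19} = 23, a_{20} = 1, a_{21} = 13, a_{22} = 17, a_{23} = 28, a_{24} = 22, a_{25} = 20, a_{26} = 0, a_{27} = 3, a_{28} = 4.
The sequence repeats with period 28.
The value 20 first appears (with j ≥ 1) at a_{25}.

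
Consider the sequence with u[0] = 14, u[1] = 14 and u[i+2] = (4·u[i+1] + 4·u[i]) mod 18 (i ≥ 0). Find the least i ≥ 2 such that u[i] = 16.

4

u[0] = 14; u[1] = 14; u[2] = 4; u[3] = 0; u[4] = 16; u[5] = 10; u[6] = 14; u[7] = 6; u[8] = 8; u[9] = 2; u[10] = 4; u[11] = 6; u[12] = 4; u[13] = 4; u[14] = 14; u[15] = 0; u[16] = 2; u[17] = 8; u[18] = 4; u[19] = 12; u[20] = 10; u[21] = 16; u[22] = 14; u[23] = 12; u[24] = 14; u[25] = 14.
The sequence repeats with period 24.
The value 16 first appears (with i ≥ 2) at u[4].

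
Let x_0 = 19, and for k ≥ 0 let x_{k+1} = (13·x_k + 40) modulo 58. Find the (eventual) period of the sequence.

14

Listing terms: x_0 = 19, x_1 = 55, x_2 = 1, x_3 = 53, x_4 = 33, x_5 = 5, x_6 = 47, x_7 = 13, x_8 = 35, x_9 = 31, x_{10} = 37, x_{11} = 57, x_{12} = 27, x_{13} = 43, x_{14} = 19.
Since x_{14} = x_0 = 19, the sequence is periodic with period 14.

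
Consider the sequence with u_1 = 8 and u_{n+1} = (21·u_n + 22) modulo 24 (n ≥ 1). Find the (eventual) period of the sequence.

We have u_1 = 8,  u_2 = 22,  u_3 = 4,  u_4 = 10,  u_5 = 16,  u_6 = 22.
Since u_6 = u_2 = 22, the sequence is eventually periodic: after a pre-period of length 1 it cycles with period 4.

4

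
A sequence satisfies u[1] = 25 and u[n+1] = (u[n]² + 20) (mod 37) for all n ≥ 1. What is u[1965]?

4

We have u[1] = 25, u[2] = 16, u[3] = 17, u[4] = 13, u[5] = 4, u[6] = 36, u[7] = 21, u[8] = 17.
Since u[8] = u[3] = 17, the sequence is eventually periodic: after a pre-period of length 2 it cycles with period 5.
For n ≥ 3, u[n] depends only on (n - 3) mod 5. (1965 - 3) mod 5 = 2, so u[1965] = u[5] = 4.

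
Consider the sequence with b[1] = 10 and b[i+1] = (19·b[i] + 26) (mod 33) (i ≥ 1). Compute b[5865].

Computing terms: b[1] = 10, b[2] = 18, b[3] = 5, b[4] = 22, b[5] = 15, b[6] = 14, b[7] = 28, b[8] = 30, b[9] = 2, b[10] = 31, b[11] = 21, b[12] = 29, b[13] = 16, b[14] = 0, b[15] = 26, b[16] = 25, b[17] = 6, b[18] = 8, b[19] = 13, b[20] = 9, b[21] = 32, b[22] = 7, b[23] = 27, b[24] = 11, b[25] = 4, b[26] = 3, b[27] = 17, b[28] = 19, b[29] = 24, b[30] = 20, b[31] = 10.
Since b[31] = b[1] = 10, the sequence is periodic with period 30.
(5865 - 1) mod 30 = 14, so b[5865] = b[15] = 26.

26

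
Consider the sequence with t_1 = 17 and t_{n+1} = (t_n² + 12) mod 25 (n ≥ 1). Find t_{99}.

13

Listing terms: t_1 = 17, t_2 = 1, t_3 = 13, t_4 = 6, t_5 = 23, t_6 = 16, t_7 = 18, t_8 = 11, t_9 = 8, t_{10} = 1.
Since t_{10} = t_2 = 1, the sequence is eventually periodic: after a pre-period of length 1 it cycles with period 8.
For n ≥ 2, t_n depends only on (n - 2) mod 8. (99 - 2) mod 8 = 1, so t_{99} = t_3 = 13.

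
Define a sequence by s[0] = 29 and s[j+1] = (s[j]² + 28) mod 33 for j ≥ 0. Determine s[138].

20

Listing terms: s[0] = 29; s[1] = 11; s[2] = 17; s[3] = 20; s[4] = 32; s[5] = 29.
Since s[5] = s[0] = 29, the sequence is periodic with period 5.
So s[138] = s[0 + ((138-0) mod 5)] = s[3] = 20.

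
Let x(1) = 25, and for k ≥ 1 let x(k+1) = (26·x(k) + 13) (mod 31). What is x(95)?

Computing terms: x(1) = 25; x(2) = 12; x(3) = 15; x(4) = 0; x(5) = 13; x(6) = 10; x(7) = 25.
The sequence repeats with period 6.
So x(95) = x(1 + ((95-1) mod 6)) = x(5) = 13.

13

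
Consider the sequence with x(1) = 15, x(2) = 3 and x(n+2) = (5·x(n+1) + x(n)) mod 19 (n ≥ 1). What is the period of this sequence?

Computing terms: x(1) = 15, x(2) = 3, x(3) = 11, x(4) = 1, x(5) = 16, x(6) = 5, x(7) = 3, x(8) = 1, x(9) = 8, x(10) = 3, x(11) = 4, x(12) = 4, x(13) = 5, x(14) = 10, x(15) = 17, x(16) = 0, x(17) = 17, x(18) = 9, x(19) = 5, x(20) = 15, x(21) = 4, x(22) = 16, x(23) = 8, x(24) = 18, x(25) = 3, x(26) = 14, x(27) = 16, x(28) = 18, x(29) = 11, x(30) = 16, x(31) = 15, x(32) = 15, x(33) = 14, x(34) = 9, x(35) = 2, x(36) = 0, x(37) = 2, x(38) = 10, x(39) = 14, x(40) = 4, x(41) = 15, x(42) = 3.
The sequence repeats with period 40.

40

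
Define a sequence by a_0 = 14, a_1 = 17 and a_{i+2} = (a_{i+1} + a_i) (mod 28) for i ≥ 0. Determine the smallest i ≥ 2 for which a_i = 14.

a_0 = 14,  a_1 = 17,  a_2 = 3,  a_3 = 20,  a_4 = 23,  a_5 = 15,  a_6 = 10,  a_7 = 25,  a_8 = 7,  a_9 = 4,  a_{10} = 11,  a_{11} = 15,  a_{12} = 26,  a_{13} = 13,  a_{14} = 11,  a_{15} = 24,  a_{16} = 7,  a_{17} = 3,  a_{18} = 10,  a_{19} = 13,  a_{20} = 23,  a_{21} = 8,  a_{22} = 3,  a_{23} = 11,  a_{24} = 14,  a_{25} = 25,  a_{26} = 11,  a_{27} = 8,  a_{28} = 19,  a_{29} = 27,  a_{30} = 18,  a_{31} = 17,  a_{32} = 7,  a_{33} = 24,  a_{34} = 3,  a_{35} = 27,  a_{36} = 2,  a_{37} = 1,  a_{38} = 3,  a_{39} = 4,  a_{40} = 7,  a_{41} = 11,  a_{42} = 18,  a_{43} = 1,  a_{44} = 19,  a_{45} = 20,  a_{46} = 11,  a_{47} = 3,  a_{48} = 14,  a_{49} = 17.
The sequence repeats with period 48.
The value 14 first appears (with i ≥ 2) at a_{24}.

24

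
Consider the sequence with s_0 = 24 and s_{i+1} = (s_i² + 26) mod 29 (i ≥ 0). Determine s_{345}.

We have s_0 = 24, s_1 = 22, s_2 = 17, s_3 = 25, s_4 = 13, s_5 = 21, s_6 = 3, s_7 = 6, s_8 = 4, s_9 = 13.
Since s_9 = s_4 = 13, the sequence is eventually periodic: after a pre-period of length 4 it cycles with period 5.
For i ≥ 4, s_i depends only on (i - 4) mod 5. (345 - 4) mod 5 = 1, so s_{345} = s_5 = 21.

21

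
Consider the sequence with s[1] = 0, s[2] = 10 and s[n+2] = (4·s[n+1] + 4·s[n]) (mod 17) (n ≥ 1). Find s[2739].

6

s[1] = 0; s[2] = 10; s[3] = 6; s[4] = 13; s[5] = 8; s[6] = 16; s[7] = 11; s[8] = 6; s[9] = 0; s[10] = 7; s[11] = 11; s[12] = 4; s[13] = 9; s[14] = 1; s[15] = 6; s[16] = 11; s[17] = 0; s[18] = 10.
Since (s[17], s[18]) = (s[1], s[2]) = (0, 10) (two consecutive terms determine the rest), the sequence is periodic with period 16.
So s[2739] = s[1 + ((2739-1) mod 16)] = s[3] = 6.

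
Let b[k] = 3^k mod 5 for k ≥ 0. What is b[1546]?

4

b[0] = 1, b[1] = 3, b[2] = 4, b[3] = 2, b[4] = 1.
The sequence repeats with period 4.
(1546 - 0) mod 4 = 2, so b[1546] = b[2] = 4.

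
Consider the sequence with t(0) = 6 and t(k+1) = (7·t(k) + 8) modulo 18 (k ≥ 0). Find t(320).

4

Listing terms: t(0) = 6, t(1) = 14, t(2) = 16, t(3) = 12, t(4) = 2, t(5) = 4, t(6) = 0, t(7) = 8, t(8) = 10, t(9) = 6.
Since t(9) = t(0) = 6, the sequence is periodic with period 9.
(320 - 0) mod 9 = 5, so t(320) = t(5) = 4.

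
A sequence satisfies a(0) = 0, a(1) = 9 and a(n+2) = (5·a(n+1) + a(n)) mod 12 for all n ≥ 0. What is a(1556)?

Listing terms: a(0) = 0,  a(1) = 9,  a(2) = 9,  a(3) = 6,  a(4) = 3,  a(5) = 9,  a(6) = 0,  a(7) = 9.
The sequence repeats with period 6.
So a(1556) = a(0 + ((1556-0) mod 6)) = a(2) = 9.

9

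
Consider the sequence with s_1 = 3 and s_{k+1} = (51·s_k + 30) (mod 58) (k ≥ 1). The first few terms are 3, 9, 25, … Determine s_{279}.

We have s_1 = 3, s_2 = 9, s_3 = 25, s_4 = 29, s_5 = 1, s_6 = 23, s_7 = 43, s_8 = 19, s_9 = 13, s_{10} = 55, s_{11} = 51, s_{12} = 21, s_{13} = 57, s_{14} = 37, s_{15} = 3.
The sequence repeats with period 14.
So s_{279} = s_{1 + ((279-1) mod 14)} = s_{13} = 57.

57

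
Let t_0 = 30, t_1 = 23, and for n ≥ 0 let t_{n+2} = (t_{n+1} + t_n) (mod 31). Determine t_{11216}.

19

Computing terms: t_0 = 30, t_1 = 23, t_2 = 22, t_3 = 14, t_4 = 5, t_5 = 19, t_6 = 24, t_7 = 12, t_8 = 5, t_9 = 17, t_{10} = 22, t_{11} = 8, t_{12} = 30, t_{13} = 7, t_{14} = 6, t_{15} = 13, t_{16} = 19, t_{17} = 1, t_{18} = 20, t_{19} = 21, t_{20} = 10, t_{21} = 0, t_{22} = 10, t_{23} = 10, t_{24} = 20, t_{25} = 30, t_{26} = 19, t_{27} = 18, t_{28} = 6, t_{29} = 24, t_{30} = 30, t_{31} = 23.
Since (t_{30}, t_{31}) = (t_0, t_1) = (30, 23) (two consecutive terms determine the rest), the sequence is periodic with period 30.
So t_{11216} = t_{0 + ((11216-0) mod 30)} = t_{26} = 19.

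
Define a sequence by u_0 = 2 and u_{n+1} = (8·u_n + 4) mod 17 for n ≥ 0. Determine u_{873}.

Computing terms: u_0 = 2,  u_1 = 3,  u_2 = 11,  u_3 = 7,  u_4 = 9,  u_5 = 8,  u_6 = 0,  u_7 = 4,  u_8 = 2.
The sequence repeats with period 8.
(873 - 0) mod 8 = 1, so u_{873} = u_1 = 3.

3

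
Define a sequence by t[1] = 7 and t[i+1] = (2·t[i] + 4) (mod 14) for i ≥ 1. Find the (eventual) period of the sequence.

Computing terms: t[1] = 7,  t[2] = 4,  t[3] = 12,  t[4] = 0,  t[5] = 4.
Since t[5] = t[2] = 4, the sequence is eventually periodic: after a pre-period of length 1 it cycles with period 3.

3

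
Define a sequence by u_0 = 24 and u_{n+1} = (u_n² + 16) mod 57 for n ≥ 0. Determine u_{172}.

Computing terms: u_0 = 24, u_1 = 22, u_2 = 44, u_3 = 14, u_4 = 41, u_5 = 44.
Since u_5 = u_2 = 44, the sequence is eventually periodic: after a pre-period of length 2 it cycles with period 3.
For n ≥ 2, u_n depends only on (n - 2) mod 3. (172 - 2) mod 3 = 2, so u_{172} = u_4 = 41.

41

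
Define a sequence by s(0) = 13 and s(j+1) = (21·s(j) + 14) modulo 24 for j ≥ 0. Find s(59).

Computing terms: s(0) = 13,  s(1) = 23,  s(2) = 17,  s(3) = 11,  s(4) = 5,  s(5) = 23.
Since s(5) = s(1) = 23, the sequence is eventually periodic: after a pre-period of length 1 it cycles with period 4.
For j ≥ 1, s(j) depends only on (j - 1) mod 4. (59 - 1) mod 4 = 2, so s(59) = s(3) = 11.

11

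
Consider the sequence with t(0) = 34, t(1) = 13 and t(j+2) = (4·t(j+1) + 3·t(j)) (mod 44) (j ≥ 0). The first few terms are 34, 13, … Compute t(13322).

22

t(0) = 34,  t(1) = 13,  t(2) = 22,  t(3) = 39,  t(4) = 2,  t(5) = 37,  t(6) = 22,  t(7) = 23,  t(8) = 26,  t(9) = 41,  t(10) = 22,  t(11) = 35,  t(12) = 30,  t(13) = 5,  t(14) = 22,  t(15) = 15,  t(16) = 38,  t(17) = 21,  t(18) = 22,  t(19) = 19,  t(20) = 10,  t(21) = 9,  t(22) = 22,  t(23) = 27,  t(24) = 42,  t(25) = 29,  t(26) = 22,  t(27) = 43,  t(28) = 18,  t(29) = 25,  t(30) = 22,  t(31) = 31,  t(32) = 14,  t(33) = 17,  t(34) = 22,  t(35) = 7,  t(36) = 6,  t(37) = 1,  t(38) = 22,  t(39) = 3,  t(40) = 34,  t(41) = 13.
The sequence repeats with period 40.
(13322 - 0) mod 40 = 2, so t(13322) = t(2) = 22.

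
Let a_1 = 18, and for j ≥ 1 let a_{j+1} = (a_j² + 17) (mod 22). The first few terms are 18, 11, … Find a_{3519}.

Listing terms: a_1 = 18,  a_2 = 11,  a_3 = 6,  a_4 = 9,  a_5 = 10,  a_6 = 7,  a_7 = 0,  a_8 = 17,  a_9 = 20,  a_{10} = 21,  a_{11} = 18.
The sequence repeats with period 10.
So a_{3519} = a_{1 + ((3519-1) mod 10)} = a_9 = 20.

20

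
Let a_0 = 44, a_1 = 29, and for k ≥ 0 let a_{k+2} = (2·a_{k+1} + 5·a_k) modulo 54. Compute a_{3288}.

a_0 = 44,  a_1 = 29,  a_2 = 8,  a_3 = 53,  a_4 = 38,  a_5 = 17,  a_6 = 8,  a_7 = 47,  a_8 = 26,  a_9 = 17,  a_{10} = 2,  a_{11} = 35,  a_{12} = 26,  a_{13} = 11,  a_{14} = 44,  a_{15} = 35,  a_{16} = 20,  a_{17} = 53,  a_{18} = 44,  a_{19} = 29.
Since (a_{18}, a_{19}) = (a_0, a_1) = (44, 29) (two consecutive terms determine the rest), the sequence is periodic with period 18.
So a_{3288} = a_{0 + ((3288-0) mod 18)} = a_{12} = 26.

26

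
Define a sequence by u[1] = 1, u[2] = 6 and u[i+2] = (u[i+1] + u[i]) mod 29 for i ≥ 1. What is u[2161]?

20

Listing terms: u[1] = 1; u[2] = 6; u[3] = 7; u[4] = 13; u[5] = 20; u[6] = 4; u[7] = 24; u[8] = 28; u[9] = 23; u[10] = 22; u[11] = 16; u[12] = 9; u[13] = 25; u[14] = 5; u[15] = 1; u[16] = 6.
The sequence repeats with period 14.
(2161 - 1) mod 14 = 4, so u[2161] = u[5] = 20.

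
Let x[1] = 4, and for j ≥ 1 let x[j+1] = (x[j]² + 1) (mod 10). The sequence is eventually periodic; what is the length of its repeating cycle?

6

x[1] = 4; x[2] = 7; x[3] = 0; x[4] = 1; x[5] = 2; x[6] = 5; x[7] = 6; x[8] = 7.
Since x[8] = x[2] = 7, the sequence is eventually periodic: after a pre-period of length 1 it cycles with period 6.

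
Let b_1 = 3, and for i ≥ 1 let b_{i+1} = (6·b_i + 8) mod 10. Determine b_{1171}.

We have b_1 = 3; b_2 = 6; b_3 = 4; b_4 = 2; b_5 = 0; b_6 = 8; b_7 = 6.
Since b_7 = b_2 = 6, the sequence is eventually periodic: after a pre-period of length 1 it cycles with period 5.
For i ≥ 2, b_i depends only on (i - 2) mod 5. (1171 - 2) mod 5 = 4, so b_{1171} = b_6 = 8.

8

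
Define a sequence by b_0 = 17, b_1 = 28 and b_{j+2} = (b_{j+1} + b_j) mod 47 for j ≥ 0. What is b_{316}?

1

Listing terms: b_0 = 17, b_1 = 28, b_2 = 45, b_3 = 26, b_4 = 24, b_5 = 3, b_6 = 27, b_7 = 30, b_8 = 10, b_9 = 40, b_{10} = 3, b_{11} = 43, b_{12} = 46, b_{13} = 42, b_{14} = 41, b_{15} = 36, b_{16} = 30, b_{17} = 19, b_{18} = 2, b_{19} = 21, b_{20} = 23, b_{21} = 44, b_{22} = 20, b_{23} = 17, b_{24} = 37, b_{25} = 7, b_{26} = 44, b_{27} = 4, b_{28} = 1, b_{29} = 5, b_{30} = 6, b_{31} = 11, b_{32} = 17, b_{33} = 28.
Since (b_{32}, b_{33}) = (b_0, b_1) = (17, 28) (two consecutive terms determine the rest), the sequence is periodic with period 32.
So b_{316} = b_{0 + ((316-0) mod 32)} = b_{28} = 1.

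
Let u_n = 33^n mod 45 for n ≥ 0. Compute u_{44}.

Computing terms: u_0 = 1; u_1 = 33; u_2 = 9; u_3 = 27; u_4 = 36; u_5 = 18; u_6 = 9.
Since u_6 = u_2 = 9, the sequence is eventually periodic: after a pre-period of length 2 it cycles with period 4.
For n ≥ 2, u_n depends only on (n - 2) mod 4. (44 - 2) mod 4 = 2, so u_{44} = u_4 = 36.

36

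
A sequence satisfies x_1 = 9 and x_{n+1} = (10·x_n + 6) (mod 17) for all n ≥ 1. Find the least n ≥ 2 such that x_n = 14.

3

Listing terms: x_1 = 9, x_2 = 11, x_3 = 14, x_4 = 10, x_5 = 4, x_6 = 12, x_7 = 7, x_8 = 8, x_9 = 1, x_{10} = 16, x_{11} = 13, x_{12} = 0, x_{13} = 6, x_{14} = 15, x_{15} = 3, x_{16} = 2, x_{17} = 9.
Since x_{17} = x_1 = 9, the sequence is periodic with period 16.
The value 14 first appears (with n ≥ 2) at x_3.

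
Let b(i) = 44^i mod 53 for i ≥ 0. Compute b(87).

24

b(0) = 1; b(1) = 44; b(2) = 28; b(3) = 13; b(4) = 42; b(5) = 46; b(6) = 10; b(7) = 16; b(8) = 15; b(9) = 24; b(10) = 49; b(11) = 36; b(12) = 47; b(13) = 1.
Since b(13) = b(0) = 1, the sequence is periodic with period 13.
So b(87) = b(0 + ((87-0) mod 13)) = b(9) = 24.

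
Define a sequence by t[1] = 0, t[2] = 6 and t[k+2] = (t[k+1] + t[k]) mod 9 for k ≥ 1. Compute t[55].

3

Computing terms: t[1] = 0,  t[2] = 6,  t[3] = 6,  t[4] = 3,  t[5] = 0,  t[6] = 3,  t[7] = 3,  t[8] = 6,  t[9] = 0,  t[10] = 6.
The sequence repeats with period 8.
So t[55] = t[1 + ((55-1) mod 8)] = t[7] = 3.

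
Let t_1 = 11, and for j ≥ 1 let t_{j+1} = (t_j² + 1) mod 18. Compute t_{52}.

2

Computing terms: t_1 = 11, t_2 = 14, t_3 = 17, t_4 = 2, t_5 = 5, t_6 = 8, t_7 = 11.
Since t_7 = t_1 = 11, the sequence is periodic with period 6.
(52 - 1) mod 6 = 3, so t_{52} = t_4 = 2.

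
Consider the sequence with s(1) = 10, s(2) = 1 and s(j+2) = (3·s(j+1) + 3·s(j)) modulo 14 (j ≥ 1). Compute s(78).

Listing terms: s(1) = 10; s(2) = 1; s(3) = 5; s(4) = 4; s(5) = 13; s(6) = 9; s(7) = 10; s(8) = 1.
Since (s(7), s(8)) = (s(1), s(2)) = (10, 1) (two consecutive terms determine the rest), the sequence is periodic with period 6.
(78 - 1) mod 6 = 5, so s(78) = s(6) = 9.

9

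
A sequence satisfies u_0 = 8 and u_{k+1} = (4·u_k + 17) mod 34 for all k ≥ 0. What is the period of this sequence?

4

Computing terms: u_0 = 8,  u_1 = 15,  u_2 = 9,  u_3 = 19,  u_4 = 25,  u_5 = 15.
Since u_5 = u_1 = 15, the sequence is eventually periodic: after a pre-period of length 1 it cycles with period 4.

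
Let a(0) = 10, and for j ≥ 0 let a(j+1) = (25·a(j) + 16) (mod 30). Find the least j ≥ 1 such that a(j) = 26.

1

Listing terms: a(0) = 10; a(1) = 26; a(2) = 6; a(3) = 16; a(4) = 26.
Since a(4) = a(1) = 26, the sequence is eventually periodic: after a pre-period of length 1 it cycles with period 3.
The value 26 first appears (with j ≥ 1) at a(1).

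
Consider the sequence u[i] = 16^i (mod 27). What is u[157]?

Listing terms: u[0] = 1,  u[1] = 16,  u[2] = 13,  u[3] = 19,  u[4] = 7,  u[5] = 4,  u[6] = 10,  u[7] = 25,  u[8] = 22,  u[9] = 1.
The sequence repeats with period 9.
(157 - 0) mod 9 = 4, so u[157] = u[4] = 7.

7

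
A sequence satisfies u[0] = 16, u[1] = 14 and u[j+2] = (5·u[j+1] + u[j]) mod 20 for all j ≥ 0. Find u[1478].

Listing terms: u[0] = 16, u[1] = 14, u[2] = 6, u[3] = 4, u[4] = 6, u[5] = 14, u[6] = 16, u[7] = 14.
The sequence repeats with period 6.
(1478 - 0) mod 6 = 2, so u[1478] = u[2] = 6.

6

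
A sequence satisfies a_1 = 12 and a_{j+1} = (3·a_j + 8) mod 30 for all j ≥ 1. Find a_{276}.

Computing terms: a_1 = 12, a_2 = 14, a_3 = 20, a_4 = 8, a_5 = 2, a_6 = 14.
Since a_6 = a_2 = 14, the sequence is eventually periodic: after a pre-period of length 1 it cycles with period 4.
For j ≥ 2, a_j depends only on (j - 2) mod 4. (276 - 2) mod 4 = 2, so a_{276} = a_4 = 8.

8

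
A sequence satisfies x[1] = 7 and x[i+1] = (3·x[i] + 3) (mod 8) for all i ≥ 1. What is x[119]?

3

Listing terms: x[1] = 7, x[2] = 0, x[3] = 3, x[4] = 4, x[5] = 7.
Since x[5] = x[1] = 7, the sequence is periodic with period 4.
So x[119] = x[1 + ((119-1) mod 4)] = x[3] = 3.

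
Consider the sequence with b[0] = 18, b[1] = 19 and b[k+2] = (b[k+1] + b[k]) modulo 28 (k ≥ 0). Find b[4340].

We have b[0] = 18, b[1] = 19, b[2] = 9, b[3] = 0, b[4] = 9, b[5] = 9, b[6] = 18, b[7] = 27, b[8] = 17, b[9] = 16, b[10] = 5, b[11] = 21, b[12] = 26, b[13] = 19, b[14] = 17, b[15] = 8, b[16] = 25, b[17] = 5, b[18] = 2, b[19] = 7, b[20] = 9, b[21] = 16, b[22] = 25, b[23] = 13, b[24] = 10, b[25] = 23, b[26] = 5, b[27] = 0, b[28] = 5, b[29] = 5, b[30] = 10, b[31] = 15, b[32] = 25, b[33] = 12, b[34] = 9, b[35] = 21, b[36] = 2, b[37] = 23, b[38] = 25, b[39] = 20, b[40] = 17, b[41] = 9, b[42] = 26, b[43] = 7, b[44] = 5, b[45] = 12, b[46] = 17, b[47] = 1, b[48] = 18, b[49] = 19.
Since (b[48], b[49]) = (b[0], b[1]) = (18, 19) (two consecutive terms determine the rest), the sequence is periodic with period 48.
So b[4340] = b[0 + ((4340-0) mod 48)] = b[20] = 9.

9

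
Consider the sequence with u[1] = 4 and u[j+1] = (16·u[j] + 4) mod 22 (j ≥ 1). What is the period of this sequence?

5

Computing terms: u[1] = 4; u[2] = 2; u[3] = 14; u[4] = 8; u[5] = 0; u[6] = 4.
The sequence repeats with period 5.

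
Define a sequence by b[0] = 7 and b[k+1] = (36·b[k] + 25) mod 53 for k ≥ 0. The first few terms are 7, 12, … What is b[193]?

28

Listing terms: b[0] = 7,  b[1] = 12,  b[2] = 33,  b[3] = 47,  b[4] = 21,  b[5] = 39,  b[6] = 51,  b[7] = 6,  b[8] = 29,  b[9] = 9,  b[10] = 31,  b[11] = 28,  b[12] = 26,  b[13] = 7.
The sequence repeats with period 13.
So b[193] = b[0 + ((193-0) mod 13)] = b[11] = 28.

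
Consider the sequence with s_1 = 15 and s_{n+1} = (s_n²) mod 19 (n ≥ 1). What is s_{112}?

Listing terms: s_1 = 15,  s_2 = 16,  s_3 = 9,  s_4 = 5,  s_5 = 6,  s_6 = 17,  s_7 = 4,  s_8 = 16.
Since s_8 = s_2 = 16, the sequence is eventually periodic: after a pre-period of length 1 it cycles with period 6.
For n ≥ 2, s_n depends only on (n - 2) mod 6. (112 - 2) mod 6 = 2, so s_{112} = s_4 = 5.

5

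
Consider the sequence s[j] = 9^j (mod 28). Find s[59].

25

Computing terms: s[0] = 1,  s[1] = 9,  s[2] = 25,  s[3] = 1.
The sequence repeats with period 3.
(59 - 0) mod 3 = 2, so s[59] = s[2] = 25.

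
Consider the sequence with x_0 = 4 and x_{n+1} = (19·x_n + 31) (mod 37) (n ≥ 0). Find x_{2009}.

Computing terms: x_0 = 4,  x_1 = 33,  x_2 = 29,  x_3 = 27,  x_4 = 26,  x_5 = 7,  x_6 = 16,  x_7 = 2,  x_8 = 32,  x_9 = 10,  x_{10} = 36,  x_{11} = 12,  x_{12} = 0,  x_{13} = 31,  x_{14} = 28,  x_{15} = 8,  x_{16} = 35,  x_{17} = 30,  x_{18} = 9,  x_{19} = 17,  x_{20} = 21,  x_{21} = 23,  x_{22} = 24,  x_{23} = 6,  x_{24} = 34,  x_{25} = 11,  x_{26} = 18,  x_{27} = 3,  x_{28} = 14,  x_{29} = 1,  x_{30} = 13,  x_{31} = 19,  x_{32} = 22,  x_{33} = 5,  x_{34} = 15,  x_{35} = 20,  x_{36} = 4.
The sequence repeats with period 36.
(2009 - 0) mod 36 = 29, so x_{2009} = x_{29} = 1.

1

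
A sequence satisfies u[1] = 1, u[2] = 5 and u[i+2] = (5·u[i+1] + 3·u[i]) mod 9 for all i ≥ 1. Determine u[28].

2

Computing terms: u[1] = 1; u[2] = 5; u[3] = 1; u[4] = 2; u[5] = 4; u[6] = 8; u[7] = 7; u[8] = 5; u[9] = 1.
Since (u[8], u[9]) = (u[2], u[3]) = (5, 1) (two consecutive terms determine the rest), the sequence is eventually periodic: after a pre-period of length 1 it cycles with period 6.
For i ≥ 2, u[i] depends only on (i - 2) mod 6. (28 - 2) mod 6 = 2, so u[28] = u[4] = 2.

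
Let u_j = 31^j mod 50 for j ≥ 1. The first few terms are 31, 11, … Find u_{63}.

41

We have u_1 = 31; u_2 = 11; u_3 = 41; u_4 = 21; u_5 = 1; u_6 = 31.
The sequence repeats with period 5.
So u_{63} = u_{1 + ((63-1) mod 5)} = u_3 = 41.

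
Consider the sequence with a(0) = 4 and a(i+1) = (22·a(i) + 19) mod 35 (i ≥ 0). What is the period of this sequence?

28

Computing terms: a(0) = 4, a(1) = 2, a(2) = 28, a(3) = 5, a(4) = 24, a(5) = 22, a(6) = 13, a(7) = 25, a(8) = 9, a(9) = 7, a(10) = 33, a(11) = 10, a(12) = 29, a(13) = 27, a(14) = 18, a(15) = 30, a(16) = 14, a(17) = 12, a(18) = 3, a(19) = 15, a(20) = 34, a(21) = 32, a(22) = 23, a(23) = 0, a(24) = 19, a(25) = 17, a(26) = 8, a(27) = 20, a(28) = 4.
The sequence repeats with period 28.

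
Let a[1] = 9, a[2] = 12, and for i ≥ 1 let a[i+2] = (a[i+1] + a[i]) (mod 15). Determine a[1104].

We have a[1] = 9; a[2] = 12; a[3] = 6; a[4] = 3; a[5] = 9; a[6] = 12.
The sequence repeats with period 4.
So a[1104] = a[1 + ((1104-1) mod 4)] = a[4] = 3.

3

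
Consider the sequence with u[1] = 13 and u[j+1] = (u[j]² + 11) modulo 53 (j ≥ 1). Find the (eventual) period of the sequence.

Listing terms: u[1] = 13, u[2] = 21, u[3] = 28, u[4] = 0, u[5] = 11, u[6] = 26, u[7] = 51, u[8] = 15, u[9] = 24, u[10] = 4, u[11] = 27, u[12] = 51.
Since u[12] = u[7] = 51, the sequence is eventually periodic: after a pre-period of length 6 it cycles with period 5.

5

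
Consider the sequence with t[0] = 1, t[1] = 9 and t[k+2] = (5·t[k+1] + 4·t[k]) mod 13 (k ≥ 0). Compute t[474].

4

t[0] = 1, t[1] = 9, t[2] = 10, t[3] = 8, t[4] = 2, t[5] = 3, t[6] = 10, t[7] = 10, t[8] = 12, t[9] = 9, t[10] = 2, t[11] = 7, t[12] = 4, t[13] = 9, t[14] = 9, t[15] = 3, t[16] = 12, t[17] = 7, t[18] = 5, t[19] = 1, t[20] = 12, t[21] = 12, t[22] = 4, t[23] = 3, t[24] = 5, t[25] = 11, t[26] = 10, t[27] = 3, t[28] = 3, t[29] = 1, t[30] = 4, t[31] = 11, t[32] = 6, t[33] = 9, t[34] = 4, t[35] = 4, t[36] = 10, t[37] = 1, t[38] = 6, t[39] = 8, t[40] = 12, t[41] = 1, t[42] = 1, t[43] = 9.
The sequence repeats with period 42.
So t[474] = t[0 + ((474-0) mod 42)] = t[12] = 4.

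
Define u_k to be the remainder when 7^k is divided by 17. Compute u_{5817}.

Listing terms: u_0 = 1,  u_1 = 7,  u_2 = 15,  u_3 = 3,  u_4 = 4,  u_5 = 11,  u_6 = 9,  u_7 = 12,  u_8 = 16,  u_9 = 10,  u_{10} = 2,  u_{11} = 14,  u_{12} = 13,  u_{13} = 6,  u_{14} = 8,  u_{15} = 5,  u_{16} = 1.
The sequence repeats with period 16.
(5817 - 0) mod 16 = 9, so u_{5817} = u_9 = 10.

10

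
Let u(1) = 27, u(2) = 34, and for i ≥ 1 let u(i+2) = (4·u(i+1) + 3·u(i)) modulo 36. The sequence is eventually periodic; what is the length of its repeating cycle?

Listing terms: u(1) = 27,  u(2) = 34,  u(3) = 1,  u(4) = 34,  u(5) = 31,  u(6) = 10,  u(7) = 25,  u(8) = 22,  u(9) = 19,  u(10) = 34,  u(11) = 13,  u(12) = 10,  u(13) = 7,  u(14) = 22,  u(15) = 1,  u(16) = 34.
Since (u(15), u(16)) = (u(3), u(4)) = (1, 34) (two consecutive terms determine the rest), the sequence is eventually periodic: after a pre-period of length 2 it cycles with period 12.

12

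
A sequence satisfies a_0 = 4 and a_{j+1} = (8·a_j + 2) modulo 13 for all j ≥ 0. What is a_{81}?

8

a_0 = 4, a_1 = 8, a_2 = 1, a_3 = 10, a_4 = 4.
Since a_4 = a_0 = 4, the sequence is periodic with period 4.
So a_{81} = a_{0 + ((81-0) mod 4)} = a_1 = 8.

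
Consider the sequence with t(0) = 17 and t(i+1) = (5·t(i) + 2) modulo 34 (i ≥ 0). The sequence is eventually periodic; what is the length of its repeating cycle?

16

Computing terms: t(0) = 17,  t(1) = 19,  t(2) = 29,  t(3) = 11,  t(4) = 23,  t(5) = 15,  t(6) = 9,  t(7) = 13,  t(8) = 33,  t(9) = 31,  t(10) = 21,  t(11) = 5,  t(12) = 27,  t(13) = 1,  t(14) = 7,  t(15) = 3,  t(16) = 17.
The sequence repeats with period 16.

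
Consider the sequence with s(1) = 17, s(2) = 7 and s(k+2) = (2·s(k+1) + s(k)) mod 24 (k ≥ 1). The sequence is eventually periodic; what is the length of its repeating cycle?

8

Listing terms: s(1) = 17, s(2) = 7, s(3) = 7, s(4) = 21, s(5) = 1, s(6) = 23, s(7) = 23, s(8) = 21, s(9) = 17, s(10) = 7.
The sequence repeats with period 8.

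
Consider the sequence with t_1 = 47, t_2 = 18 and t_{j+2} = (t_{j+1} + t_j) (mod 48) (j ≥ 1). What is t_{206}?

18

t_1 = 47, t_2 = 18, t_3 = 17, t_4 = 35, t_5 = 4, t_6 = 39, t_7 = 43, t_8 = 34, t_9 = 29, t_{10} = 15, t_{11} = 44, t_{12} = 11, t_{13} = 7, t_{14} = 18, t_{15} = 25, t_{16} = 43, t_{17} = 20, t_{18} = 15, t_{19} = 35, t_{20} = 2, t_{21} = 37, t_{22} = 39, t_{23} = 28, t_{24} = 19, t_{25} = 47, t_{26} = 18.
Since (t_{25}, t_{26}) = (t_1, t_2) = (47, 18) (two consecutive terms determine the rest), the sequence is periodic with period 24.
(206 - 1) mod 24 = 13, so t_{206} = t_{14} = 18.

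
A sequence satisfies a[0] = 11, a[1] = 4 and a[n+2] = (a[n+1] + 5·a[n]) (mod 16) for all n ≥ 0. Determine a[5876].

Computing terms: a[0] = 11, a[1] = 4, a[2] = 11, a[3] = 15, a[4] = 6, a[5] = 1, a[6] = 15, a[7] = 4, a[8] = 15, a[9] = 3, a[10] = 14, a[11] = 13, a[12] = 3, a[13] = 4, a[14] = 3, a[15] = 7, a[16] = 6, a[17] = 9, a[18] = 7, a[19] = 4, a[20] = 7, a[21] = 11, a[22] = 14, a[23] = 5, a[24] = 11, a[25] = 4.
Since (a[24], a[25]) = (a[0], a[1]) = (11, 4) (two consecutive terms determine the rest), the sequence is periodic with period 24.
So a[5876] = a[0 + ((5876-0) mod 24)] = a[20] = 7.

7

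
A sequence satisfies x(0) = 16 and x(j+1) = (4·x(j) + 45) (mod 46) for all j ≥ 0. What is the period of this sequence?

11

x(0) = 16,  x(1) = 17,  x(2) = 21,  x(3) = 37,  x(4) = 9,  x(5) = 35,  x(6) = 1,  x(7) = 3,  x(8) = 11,  x(9) = 43,  x(10) = 33,  x(11) = 39,  x(12) = 17.
Since x(12) = x(1) = 17, the sequence is eventually periodic: after a pre-period of length 1 it cycles with period 11.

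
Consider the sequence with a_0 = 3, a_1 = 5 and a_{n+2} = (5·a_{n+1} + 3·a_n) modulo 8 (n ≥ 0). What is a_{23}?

Listing terms: a_0 = 3,  a_1 = 5,  a_2 = 2,  a_3 = 1,  a_4 = 3,  a_5 = 2,  a_6 = 3,  a_7 = 5.
The sequence repeats with period 6.
So a_{23} = a_{0 + ((23-0) mod 6)} = a_5 = 2.

2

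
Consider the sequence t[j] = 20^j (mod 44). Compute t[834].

Computing terms: t[1] = 20; t[2] = 4; t[3] = 36; t[4] = 16; t[5] = 12; t[6] = 20.
The sequence repeats with period 5.
So t[834] = t[1 + ((834-1) mod 5)] = t[4] = 16.

16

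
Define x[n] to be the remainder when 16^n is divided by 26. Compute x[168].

We have x[1] = 16,  x[2] = 22,  x[3] = 14,  x[4] = 16.
Since x[4] = x[1] = 16, the sequence is periodic with period 3.
(168 - 1) mod 3 = 2, so x[168] = x[3] = 14.

14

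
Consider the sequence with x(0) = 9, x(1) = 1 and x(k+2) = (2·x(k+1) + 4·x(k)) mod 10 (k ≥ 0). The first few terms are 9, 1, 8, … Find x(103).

0

x(0) = 9; x(1) = 1; x(2) = 8; x(3) = 0; x(4) = 2; x(5) = 4; x(6) = 6; x(7) = 8; x(8) = 0.
Since (x(7), x(8)) = (x(2), x(3)) = (8, 0) (two consecutive terms determine the rest), the sequence is eventually periodic: after a pre-period of length 2 it cycles with period 5.
For k ≥ 2, x(k) depends only on (k - 2) mod 5. (103 - 2) mod 5 = 1, so x(103) = x(3) = 0.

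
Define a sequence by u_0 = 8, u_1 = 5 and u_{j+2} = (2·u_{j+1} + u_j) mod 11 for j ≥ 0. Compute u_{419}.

0

We have u_0 = 8; u_1 = 5; u_2 = 7; u_3 = 8; u_4 = 1; u_5 = 10; u_6 = 10; u_7 = 8; u_8 = 4; u_9 = 5; u_{10} = 3; u_{11} = 0; u_{12} = 3; u_{13} = 6; u_{14} = 4; u_{15} = 3; u_{16} = 10; u_{17} = 1; u_{18} = 1; u_{19} = 3; u_{20} = 7; u_{21} = 6; u_{22} = 8; u_{23} = 0; u_{24} = 8; u_{25} = 5.
Since (u_{24}, u_{25}) = (u_0, u_1) = (8, 5) (two consecutive terms determine the rest), the sequence is periodic with period 24.
(419 - 0) mod 24 = 11, so u_{419} = u_{11} = 0.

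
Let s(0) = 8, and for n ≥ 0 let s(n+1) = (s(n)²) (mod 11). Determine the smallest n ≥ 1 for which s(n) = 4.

2

We have s(0) = 8,  s(1) = 9,  s(2) = 4,  s(3) = 5,  s(4) = 3,  s(5) = 9.
Since s(5) = s(1) = 9, the sequence is eventually periodic: after a pre-period of length 1 it cycles with period 4.
The value 4 first appears (with n ≥ 1) at s(2).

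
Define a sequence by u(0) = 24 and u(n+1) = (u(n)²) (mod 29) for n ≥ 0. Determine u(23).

16

We have u(0) = 24; u(1) = 25; u(2) = 16; u(3) = 24.
Since u(3) = u(0) = 24, the sequence is periodic with period 3.
(23 - 0) mod 3 = 2, so u(23) = u(2) = 16.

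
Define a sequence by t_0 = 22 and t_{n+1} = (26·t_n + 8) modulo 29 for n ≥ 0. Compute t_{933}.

Listing terms: t_0 = 22,  t_1 = 0,  t_2 = 8,  t_3 = 13,  t_4 = 27,  t_5 = 14,  t_6 = 24,  t_7 = 23,  t_8 = 26,  t_9 = 17,  t_{10} = 15,  t_{11} = 21,  t_{12} = 3,  t_{13} = 28,  t_{14} = 11,  t_{15} = 4,  t_{16} = 25,  t_{17} = 20,  t_{18} = 6,  t_{19} = 19,  t_{20} = 9,  t_{21} = 10,  t_{22} = 7,  t_{23} = 16,  t_{24} = 18,  t_{25} = 12,  t_{26} = 1,  t_{27} = 5,  t_{28} = 22.
Since t_{28} = t_0 = 22, the sequence is periodic with period 28.
(933 - 0) mod 28 = 9, so t_{933} = t_9 = 17.

17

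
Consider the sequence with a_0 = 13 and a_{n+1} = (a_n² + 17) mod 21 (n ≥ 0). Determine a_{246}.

Computing terms: a_0 = 13, a_1 = 18, a_2 = 5, a_3 = 0, a_4 = 17, a_5 = 12, a_6 = 14, a_7 = 3, a_8 = 5.
Since a_8 = a_2 = 5, the sequence is eventually periodic: after a pre-period of length 2 it cycles with period 6.
For n ≥ 2, a_n depends only on (n - 2) mod 6. (246 - 2) mod 6 = 4, so a_{246} = a_6 = 14.

14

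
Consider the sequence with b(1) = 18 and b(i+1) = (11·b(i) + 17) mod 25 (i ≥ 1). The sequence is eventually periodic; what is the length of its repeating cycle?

25

b(1) = 18,  b(2) = 15,  b(3) = 7,  b(4) = 19,  b(5) = 1,  b(6) = 3,  b(7) = 0,  b(8) = 17,  b(9) = 4,  b(10) = 11,  b(11) = 13,  b(12) = 10,  b(13) = 2,  b(14) = 14,  b(15) = 21,  b(16) = 23,  b(17) = 20,  b(18) = 12,  b(19) = 24,  b(20) = 6,  b(21) = 8,  b(22) = 5,  b(23) = 22,  b(24) = 9,  b(25) = 16,  b(26) = 18.
Since b(26) = b(1) = 18, the sequence is periodic with period 25.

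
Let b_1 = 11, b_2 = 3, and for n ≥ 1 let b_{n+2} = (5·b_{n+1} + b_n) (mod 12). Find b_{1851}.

Computing terms: b_1 = 11,  b_2 = 3,  b_3 = 2,  b_4 = 1,  b_5 = 7,  b_6 = 0,  b_7 = 7,  b_8 = 11,  b_9 = 2,  b_{10} = 9,  b_{11} = 11,  b_{12} = 4,  b_{13} = 7,  b_{14} = 3,  b_{15} = 10,  b_{16} = 5,  b_{17} = 11,  b_{18} = 0,  b_{19} = 11,  b_{20} = 7,  b_{21} = 10,  b_{22} = 9,  b_{23} = 7,  b_{24} = 8,  b_{25} = 11,  b_{26} = 3.
The sequence repeats with period 24.
So b_{1851} = b_{1 + ((1851-1) mod 24)} = b_3 = 2.

2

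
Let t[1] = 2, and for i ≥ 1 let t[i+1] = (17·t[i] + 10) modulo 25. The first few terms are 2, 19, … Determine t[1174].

We have t[1] = 2; t[2] = 19; t[3] = 8; t[4] = 21; t[5] = 17; t[6] = 24; t[7] = 18; t[8] = 16; t[9] = 7; t[10] = 4; t[11] = 3; t[12] = 11; t[13] = 22; t[14] = 9; t[15] = 13; t[16] = 6; t[17] = 12; t[18] = 14; t[19] = 23; t[20] = 1; t[21] = 2.
Since t[21] = t[1] = 2, the sequence is periodic with period 20.
(1174 - 1) mod 20 = 13, so t[1174] = t[14] = 9.

9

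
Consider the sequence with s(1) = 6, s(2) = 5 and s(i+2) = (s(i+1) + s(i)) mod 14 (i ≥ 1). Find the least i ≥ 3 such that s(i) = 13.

s(1) = 6,  s(2) = 5,  s(3) = 11,  s(4) = 2,  s(5) = 13,  s(6) = 1,  s(7) = 0,  s(8) = 1,  s(9) = 1,  s(10) = 2,  s(11) = 3,  s(12) = 5,  s(13) = 8,  s(14) = 13,  s(15) = 7,  s(16) = 6,  s(17) = 13,  s(18) = 5,  s(19) = 4,  s(20) = 9,  s(21) = 13,  s(22) = 8,  s(23) = 7,  s(24) = 1,  s(25) = 8,  s(26) = 9,  s(27) = 3,  s(28) = 12,  s(29) = 1,  s(30) = 13,  s(31) = 0,  s(32) = 13,  s(33) = 13,  s(34) = 12,  s(35) = 11,  s(36) = 9,  s(37) = 6,  s(38) = 1,  s(39) = 7,  s(40) = 8,  s(41) = 1,  s(42) = 9,  s(43) = 10,  s(44) = 5,  s(45) = 1,  s(46) = 6,  s(47) = 7,  s(48) = 13,  s(49) = 6,  s(50) = 5.
Since (s(49), s(50)) = (s(1), s(2)) = (6, 5) (two consecutive terms determine the rest), the sequence is periodic with period 48.
The value 13 first appears (with i ≥ 3) at s(5).

5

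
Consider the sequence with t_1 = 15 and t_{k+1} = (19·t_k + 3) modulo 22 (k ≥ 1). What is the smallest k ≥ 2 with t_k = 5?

Listing terms: t_1 = 15,  t_2 = 2,  t_3 = 19,  t_4 = 12,  t_5 = 11,  t_6 = 14,  t_7 = 5,  t_8 = 10,  t_9 = 17,  t_{10} = 18,  t_{11} = 15.
Since t_{11} = t_1 = 15, the sequence is periodic with period 10.
The value 5 first appears (with k ≥ 2) at t_7.

7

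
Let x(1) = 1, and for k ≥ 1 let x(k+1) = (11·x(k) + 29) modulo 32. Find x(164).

4

We have x(1) = 1; x(2) = 8; x(3) = 21; x(4) = 4; x(5) = 9; x(6) = 0; x(7) = 29; x(8) = 28; x(9) = 17; x(10) = 24; x(11) = 5; x(12) = 20; x(13) = 25; x(14) = 16; x(15) = 13; x(16) = 12; x(17) = 1.
The sequence repeats with period 16.
So x(164) = x(1 + ((164-1) mod 16)) = x(4) = 4.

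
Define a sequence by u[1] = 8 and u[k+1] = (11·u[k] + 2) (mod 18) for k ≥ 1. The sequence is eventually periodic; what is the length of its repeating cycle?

We have u[1] = 8,  u[2] = 0,  u[3] = 2,  u[4] = 6,  u[5] = 14,  u[6] = 12,  u[7] = 8.
Since u[7] = u[1] = 8, the sequence is periodic with period 6.

6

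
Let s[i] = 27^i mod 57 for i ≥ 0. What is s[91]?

Computing terms: s[0] = 1,  s[1] = 27,  s[2] = 45,  s[3] = 18,  s[4] = 30,  s[5] = 12,  s[6] = 39,  s[7] = 27.
Since s[7] = s[1] = 27, the sequence is eventually periodic: after a pre-period of length 1 it cycles with period 6.
For i ≥ 1, s[i] depends only on (i - 1) mod 6. (91 - 1) mod 6 = 0, so s[91] = s[1] = 27.

27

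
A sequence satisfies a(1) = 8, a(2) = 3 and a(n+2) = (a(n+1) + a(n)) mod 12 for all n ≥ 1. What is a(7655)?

We have a(1) = 8; a(2) = 3; a(3) = 11; a(4) = 2; a(5) = 1; a(6) = 3; a(7) = 4; a(8) = 7; a(9) = 11; a(10) = 6; a(11) = 5; a(12) = 11; a(13) = 4; a(14) = 3; a(15) = 7; a(16) = 10; a(17) = 5; a(18) = 3; a(19) = 8; a(20) = 11; a(21) = 7; a(22) = 6; a(23) = 1; a(24) = 7; a(25) = 8; a(26) = 3.
The sequence repeats with period 24.
(7655 - 1) mod 24 = 22, so a(7655) = a(23) = 1.

1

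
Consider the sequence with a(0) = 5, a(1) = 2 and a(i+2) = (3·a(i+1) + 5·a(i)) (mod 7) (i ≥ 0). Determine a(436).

We have a(0) = 5; a(1) = 2; a(2) = 3; a(3) = 5; a(4) = 2.
The sequence repeats with period 3.
(436 - 0) mod 3 = 1, so a(436) = a(1) = 2.

2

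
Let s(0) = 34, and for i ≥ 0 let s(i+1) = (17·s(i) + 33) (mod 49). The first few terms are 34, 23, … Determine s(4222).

28

s(0) = 34; s(1) = 23; s(2) = 32; s(3) = 38; s(4) = 42; s(5) = 12; s(6) = 41; s(7) = 44; s(8) = 46; s(9) = 31; s(10) = 21; s(11) = 47; s(12) = 48; s(13) = 16; s(14) = 11; s(15) = 24; s(16) = 0; s(17) = 33; s(18) = 6; s(19) = 37; s(20) = 25; s(21) = 17; s(22) = 28; s(23) = 19; s(24) = 13; s(25) = 9; s(26) = 39; s(27) = 10; s(28) = 7; s(29) = 5; s(30) = 20; s(31) = 30; s(32) = 4; s(33) = 3; s(34) = 35; s(35) = 40; s(36) = 27; s(37) = 2; s(38) = 18; s(39) = 45; s(40) = 14; s(41) = 26; s(42) = 34.
Since s(42) = s(0) = 34, the sequence is periodic with period 42.
(4222 - 0) mod 42 = 22, so s(4222) = s(22) = 28.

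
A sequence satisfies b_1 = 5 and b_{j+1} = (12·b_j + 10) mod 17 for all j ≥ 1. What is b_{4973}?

Listing terms: b_1 = 5, b_2 = 2, b_3 = 0, b_4 = 10, b_5 = 11, b_6 = 6, b_7 = 14, b_8 = 8, b_9 = 4, b_{10} = 7, b_{11} = 9, b_{12} = 16, b_{13} = 15, b_{14} = 3, b_{15} = 12, b_{16} = 1, b_{17} = 5.
The sequence repeats with period 16.
So b_{4973} = b_{1 + ((4973-1) mod 16)} = b_{13} = 15.

15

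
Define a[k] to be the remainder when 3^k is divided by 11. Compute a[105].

a[0] = 1; a[1] = 3; a[2] = 9; a[3] = 5; a[4] = 4; a[5] = 1.
Since a[5] = a[0] = 1, the sequence is periodic with period 5.
So a[105] = a[0 + ((105-0) mod 5)] = a[0] = 1.

1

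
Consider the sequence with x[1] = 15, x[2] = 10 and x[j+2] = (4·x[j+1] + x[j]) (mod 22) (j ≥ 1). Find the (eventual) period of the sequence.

Listing terms: x[1] = 15,  x[2] = 10,  x[3] = 11,  x[4] = 10,  x[5] = 7,  x[6] = 16,  x[7] = 5,  x[8] = 14,  x[9] = 17,  x[10] = 16,  x[11] = 15,  x[12] = 10.
Since (x[11], x[12]) = (x[1], x[2]) = (15, 10) (two consecutive terms determine the rest), the sequence is periodic with period 10.

10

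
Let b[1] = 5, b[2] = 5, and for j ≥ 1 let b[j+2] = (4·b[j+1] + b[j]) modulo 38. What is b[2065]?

Computing terms: b[1] = 5,  b[2] = 5,  b[3] = 25,  b[4] = 29,  b[5] = 27,  b[6] = 23,  b[7] = 5,  b[8] = 5.
Since (b[7], b[8]) = (b[1], b[2]) = (5, 5) (two consecutive terms determine the rest), the sequence is periodic with period 6.
So b[2065] = b[1 + ((2065-1) mod 6)] = b[1] = 5.

5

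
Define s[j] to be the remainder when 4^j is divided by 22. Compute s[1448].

We have s[1] = 4, s[2] = 16, s[3] = 20, s[4] = 14, s[5] = 12, s[6] = 4.
Since s[6] = s[1] = 4, the sequence is periodic with period 5.
(1448 - 1) mod 5 = 2, so s[1448] = s[3] = 20.

20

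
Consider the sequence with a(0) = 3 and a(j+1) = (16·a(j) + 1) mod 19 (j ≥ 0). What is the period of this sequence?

We have a(0) = 3; a(1) = 11; a(2) = 6; a(3) = 2; a(4) = 14; a(5) = 16; a(6) = 10; a(7) = 9; a(8) = 12; a(9) = 3.
Since a(9) = a(0) = 3, the sequence is periodic with period 9.

9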